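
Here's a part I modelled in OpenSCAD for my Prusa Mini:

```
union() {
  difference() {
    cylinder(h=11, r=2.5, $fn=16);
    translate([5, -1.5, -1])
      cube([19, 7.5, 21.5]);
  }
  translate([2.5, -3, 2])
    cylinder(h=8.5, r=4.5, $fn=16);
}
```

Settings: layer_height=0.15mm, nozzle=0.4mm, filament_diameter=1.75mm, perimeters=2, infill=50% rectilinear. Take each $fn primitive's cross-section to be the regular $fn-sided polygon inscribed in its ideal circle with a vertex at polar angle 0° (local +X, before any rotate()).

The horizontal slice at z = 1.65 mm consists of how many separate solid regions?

At z = 1.65 mm: the r=2.5 cylinder contributes a regular 16-gon of circumradius 2.5; the cube at (5, -1.5) is present — its section is the full 19×7.5 rectangle; Taking the first minus the rest: starting from the r=2.5 cylinder, the 19×7.5 cube at (5, -1.5) misses the remaining region (no effect) — 1 connected region; the cylinder at (2.5, -3) is not intersected at this z (z outside [2, 10.5]); Taking the union: only the result so far is present, so the union is just that shape — 1 connected region. The result has 1 disconnected region.

1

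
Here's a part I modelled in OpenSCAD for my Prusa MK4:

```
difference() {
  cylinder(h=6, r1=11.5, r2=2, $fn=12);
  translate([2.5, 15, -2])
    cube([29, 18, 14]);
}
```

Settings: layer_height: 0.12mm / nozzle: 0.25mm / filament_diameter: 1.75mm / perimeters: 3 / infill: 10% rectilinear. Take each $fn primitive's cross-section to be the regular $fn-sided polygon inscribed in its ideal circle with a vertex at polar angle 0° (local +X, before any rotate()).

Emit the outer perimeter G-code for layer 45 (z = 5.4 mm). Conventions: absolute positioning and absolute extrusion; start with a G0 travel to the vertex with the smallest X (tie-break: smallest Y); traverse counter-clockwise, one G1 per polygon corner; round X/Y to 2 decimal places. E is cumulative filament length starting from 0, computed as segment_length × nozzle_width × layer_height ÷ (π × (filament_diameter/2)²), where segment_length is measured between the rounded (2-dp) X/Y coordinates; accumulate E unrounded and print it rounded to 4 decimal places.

G0 X-2.95 Y0.00 Z5.40
G1 X-2.55 Y-1.47 E0.0190
G1 X-1.48 Y-2.55 E0.0380
G1 X0.00 Y-2.95 E0.0571
G1 X1.47 Y-2.55 E0.0761
G1 X2.55 Y-1.48 E0.0950
G1 X2.95 Y0.00 E0.1142
G1 X2.55 Y1.47 E0.1332
G1 X1.47 Y2.55 E0.1522
G1 X0.00 Y2.95 E0.1712
G1 X-1.47 Y2.55 E0.1902
G1 X-2.55 Y1.47 E0.2093
G1 X-2.95 Y0.00 E0.2283

At z = 5.4 mm: the cone: at t=0.900 of its height the radius interpolates to r₁+(r₂−r₁)t = 2.950, giving a regular 12-gon of that circumradius; the cube at (2.5, 15) is present — its section is the full 29×18 rectangle; After the difference (first − rest): starting from the cone, the 29×18 cube at (2.5, 15) misses the remaining region (no effect) — 1 connected region. The outline is a single polygon with 12 vertices. Extrusion per mm of travel: 0.25 × 0.12 / (π × 0.875²) = 0.012473. Accumulating E over each segment gives final E = 0.2283.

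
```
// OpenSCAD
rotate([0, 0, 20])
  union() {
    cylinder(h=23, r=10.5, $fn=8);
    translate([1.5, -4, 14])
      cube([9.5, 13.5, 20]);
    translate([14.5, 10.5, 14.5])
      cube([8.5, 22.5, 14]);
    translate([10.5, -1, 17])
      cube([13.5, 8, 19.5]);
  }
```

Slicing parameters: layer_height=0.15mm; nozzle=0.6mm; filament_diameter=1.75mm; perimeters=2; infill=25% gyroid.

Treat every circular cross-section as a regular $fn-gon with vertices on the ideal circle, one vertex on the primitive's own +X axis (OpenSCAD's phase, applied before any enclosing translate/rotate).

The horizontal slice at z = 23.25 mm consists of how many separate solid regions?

At z = 23.25 mm: the cylinder is not intersected at this z (z outside [0, 23]); the 9.5×13.5 cube at (1.5, -4) contributes its full rectangle; the cube at (14.5, 10.5) is present — its section is the full 8.5×22.5 rectangle; the 13.5×8 cube at (10.5, -1) contributes its full rectangle; Merging all regions: the regions partially overlap (shared area 4.00 mm²), so overlapping operands fuse into one piece — 2 connected regions; (rotated 20° about Z; rotation is an isometry so areas/perimeters/island counts are preserved). The result has 2 disconnected regions.

2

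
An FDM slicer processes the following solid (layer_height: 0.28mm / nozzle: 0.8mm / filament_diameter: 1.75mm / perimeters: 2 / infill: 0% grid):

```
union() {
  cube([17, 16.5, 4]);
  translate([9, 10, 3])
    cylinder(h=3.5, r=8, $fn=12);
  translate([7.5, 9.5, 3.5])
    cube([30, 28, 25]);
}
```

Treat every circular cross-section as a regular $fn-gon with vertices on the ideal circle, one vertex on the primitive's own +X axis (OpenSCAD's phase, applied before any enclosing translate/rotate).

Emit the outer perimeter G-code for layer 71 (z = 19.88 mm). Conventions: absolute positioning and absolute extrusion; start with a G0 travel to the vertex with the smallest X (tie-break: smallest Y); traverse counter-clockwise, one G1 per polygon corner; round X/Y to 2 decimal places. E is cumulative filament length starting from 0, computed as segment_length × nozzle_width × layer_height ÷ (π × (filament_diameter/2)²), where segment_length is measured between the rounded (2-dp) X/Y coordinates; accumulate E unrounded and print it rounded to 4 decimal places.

G0 X7.50 Y9.50 Z19.88
G1 X37.50 Y9.50 E2.7939
G1 X37.50 Y37.50 E5.4014
G1 X7.50 Y37.50 E8.1953
G1 X7.50 Y9.50 E10.8029

At z = 19.88 mm: the cube does not reach this height (z outside [0, 4]); the cylinder at (9, 10) does not reach this height (z outside [3, 6.5]); the cube at (7.5, 9.5) is present — its section is the full 30×28 rectangle; Combining (union): only the 30×28 cube at (7.5, 9.5) is present, so the union is just that shape — 1 connected region. The outline is a single polygon with 4 vertices. Extrusion per mm of travel: 0.8 × 0.28 / (π × 0.875²) = 0.093128. Accumulating E over each segment gives final E = 10.8029.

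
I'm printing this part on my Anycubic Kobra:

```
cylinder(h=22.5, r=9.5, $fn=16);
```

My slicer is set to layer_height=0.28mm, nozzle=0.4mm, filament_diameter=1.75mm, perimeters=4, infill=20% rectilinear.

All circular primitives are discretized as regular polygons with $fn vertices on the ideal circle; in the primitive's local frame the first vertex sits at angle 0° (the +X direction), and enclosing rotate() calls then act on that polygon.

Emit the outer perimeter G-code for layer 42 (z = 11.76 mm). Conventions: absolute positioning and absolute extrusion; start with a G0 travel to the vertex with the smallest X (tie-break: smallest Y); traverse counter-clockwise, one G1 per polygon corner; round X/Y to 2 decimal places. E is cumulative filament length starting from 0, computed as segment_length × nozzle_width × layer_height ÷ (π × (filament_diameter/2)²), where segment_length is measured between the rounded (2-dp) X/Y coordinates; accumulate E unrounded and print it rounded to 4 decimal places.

At z = 11.76 mm: the r=9.5 cylinder gives a regular 16-gon of circumradius 9.5 (constant along its height). The outline is a single polygon with 16 vertices. Extrusion per mm of travel: 0.4 × 0.28 / (π × 0.875²) = 0.046564. Accumulating E over each segment gives final E = 2.7625.

G0 X-9.50 Y0.00 Z11.76
G1 X-8.78 Y-3.64 E0.1728
G1 X-6.72 Y-6.72 E0.3453
G1 X-3.64 Y-8.78 E0.5179
G1 X0.00 Y-9.50 E0.6906
G1 X3.64 Y-8.78 E0.8634
G1 X6.72 Y-6.72 E1.0359
G1 X8.78 Y-3.64 E1.2085
G1 X9.50 Y0.00 E1.3813
G1 X8.78 Y3.64 E1.5540
G1 X6.72 Y6.72 E1.7266
G1 X3.64 Y8.78 E1.8991
G1 X0.00 Y9.50 E2.0719
G1 X-3.64 Y8.78 E2.2447
G1 X-6.72 Y6.72 E2.4172
G1 X-8.78 Y3.64 E2.5898
G1 X-9.50 Y0.00 E2.7625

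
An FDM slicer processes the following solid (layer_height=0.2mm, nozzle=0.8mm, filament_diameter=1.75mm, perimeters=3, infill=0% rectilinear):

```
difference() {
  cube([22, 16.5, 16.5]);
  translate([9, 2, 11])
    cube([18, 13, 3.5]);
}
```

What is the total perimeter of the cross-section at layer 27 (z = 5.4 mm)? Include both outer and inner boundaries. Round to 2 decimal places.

At z = 5.4 mm: the cube (footprint 22×16.5) is included at this height (perimeter 77.00 mm); the cube at (9, 2) is not intersected at this z (z outside [11, 14.5]); Taking the first minus the rest: none of the subtracted shapes is present at this height, so the 22×16.5 cube is unchanged — boundary = 77.00 mm. Overall, the cross-section is a single solid region. Total boundary length (outer) = 77.00 mm.

77.00 mm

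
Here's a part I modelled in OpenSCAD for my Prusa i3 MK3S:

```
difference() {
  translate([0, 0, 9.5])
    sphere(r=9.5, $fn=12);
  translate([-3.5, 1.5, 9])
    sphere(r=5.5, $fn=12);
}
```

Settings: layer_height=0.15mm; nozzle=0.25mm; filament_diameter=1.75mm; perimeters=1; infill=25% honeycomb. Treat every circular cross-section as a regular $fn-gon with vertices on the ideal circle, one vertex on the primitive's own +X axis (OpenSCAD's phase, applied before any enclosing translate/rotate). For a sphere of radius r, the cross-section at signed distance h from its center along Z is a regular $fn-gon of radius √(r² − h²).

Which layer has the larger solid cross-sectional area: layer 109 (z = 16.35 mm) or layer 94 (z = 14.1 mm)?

layer 94 (z = 14.1 mm)

Layer 109 (z = 16.35): the r=9.5 sphere slices to a regular 12-gon of circumradius 6.582 (√(r²−h²) with h=6.85 from center) (area = (12/2)·6.582²·sin(360°/12) = 129.98 mm²); the sphere at (-3.5, 1.5) is not intersected at this z (|z−center|=7.350 > r=5.5); After the difference (first − rest): none of the subtracted shapes is present at this height, so the r=9.5 sphere is unchanged — area = 129.98 mm². So its area = 129.98 mm². Layer 94 (z = 14.1): the r=9.5 sphere contributes a regular 12-gon of circumradius √(9.5²−4.6²) = 8.312 (area = (12/2)·8.312²·sin(360°/12) = 207.27 mm²); the sphere at (-3.5, 1.5): section is a regular 12-gon, circumradius = √(r²−h²) = √(5.5²−5.1²) = 2.059 (area = (12/2)·2.059²·sin(360°/12) = 12.72 mm²); Taking the first minus the rest: starting from the r=9.5 sphere (207.27 mm²), the r=5.5 sphere at (-3.5, 1.5) lies wholly inside it (removes its full 12.72 mm² and its 12.79 mm outline becomes a hole wall) — area = 194.55 mm². So its area = 194.55 mm². Layer 94 is larger (194.55 vs 129.98 mm²).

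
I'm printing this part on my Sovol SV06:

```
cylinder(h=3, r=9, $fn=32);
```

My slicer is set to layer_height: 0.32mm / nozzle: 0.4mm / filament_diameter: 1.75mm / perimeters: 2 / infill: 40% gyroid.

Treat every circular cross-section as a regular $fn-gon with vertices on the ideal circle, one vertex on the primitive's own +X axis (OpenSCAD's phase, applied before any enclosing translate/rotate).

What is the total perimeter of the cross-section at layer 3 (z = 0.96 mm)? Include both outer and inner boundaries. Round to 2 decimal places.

At z = 0.96 mm: the r=9 cylinder gives a regular 32-gon of circumradius 9 (constant along its height) (perimeter = 2·32·9.000·sin(180°/32) = 56.46 mm). Overall, the cross-section is a single solid region. Total boundary length (outer) = 56.46 mm.

56.46 mm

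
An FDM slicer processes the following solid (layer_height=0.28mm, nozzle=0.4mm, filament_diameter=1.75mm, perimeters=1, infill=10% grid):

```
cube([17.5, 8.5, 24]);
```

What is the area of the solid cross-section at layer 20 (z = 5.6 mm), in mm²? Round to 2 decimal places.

148.75 mm²

At z = 5.6 mm: the 17.5×8.5 cube contributes its full rectangle (area 148.75 mm²). Overall, the cross-section is a single solid region. Net area = 148.75 mm².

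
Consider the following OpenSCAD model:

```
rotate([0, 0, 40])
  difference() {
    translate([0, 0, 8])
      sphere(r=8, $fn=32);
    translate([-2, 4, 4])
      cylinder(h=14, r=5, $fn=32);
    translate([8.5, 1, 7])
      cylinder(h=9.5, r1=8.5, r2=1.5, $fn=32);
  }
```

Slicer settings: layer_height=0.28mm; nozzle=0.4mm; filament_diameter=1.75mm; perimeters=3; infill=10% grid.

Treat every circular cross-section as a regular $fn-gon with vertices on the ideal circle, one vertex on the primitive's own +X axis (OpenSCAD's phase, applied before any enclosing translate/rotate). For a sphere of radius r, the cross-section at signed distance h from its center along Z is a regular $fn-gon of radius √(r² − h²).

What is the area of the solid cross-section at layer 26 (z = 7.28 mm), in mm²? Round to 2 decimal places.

At z = 7.28 mm: the r=8 sphere slices to a regular 32-gon of circumradius 7.968 (√(r²−h²) with h=0.72 from center) (area = (32/2)·7.968²·sin(360°/32) = 198.15 mm²); the r=5 cylinder at (-2, 4) contributes a regular 32-gon of circumradius 5 (area = (32/2)·5.000²·sin(360°/32) = 78.04 mm²); the cone at (8.5, 1) contributes a regular 32-gon of circumradius 8.294 (interpolated between r1=8.5 and r2=1.5 at t=0.029) (area = (32/2)·8.294²·sin(360°/32) = 214.71 mm²); Subtracting the remaining from the first: starting from the r=8 sphere (198.15 mm²), the r=5 cylinder at (-2, 4) partially overlaps it — only the 67.60 mm² overlap (of its 78.04 mm²) is removed, clipping the outline; the cone at (8.5, 1) partially overlaps it — only the 62.92 mm² overlap (of its 214.71 mm²) is removed, clipping the outline — area = 67.63 mm²; (rotated 40° about Z; rotation is an isometry so areas/perimeters/island counts are preserved). Overall, the cross-section has 2 separate islands. Net area = 67.63 mm².

67.63 mm²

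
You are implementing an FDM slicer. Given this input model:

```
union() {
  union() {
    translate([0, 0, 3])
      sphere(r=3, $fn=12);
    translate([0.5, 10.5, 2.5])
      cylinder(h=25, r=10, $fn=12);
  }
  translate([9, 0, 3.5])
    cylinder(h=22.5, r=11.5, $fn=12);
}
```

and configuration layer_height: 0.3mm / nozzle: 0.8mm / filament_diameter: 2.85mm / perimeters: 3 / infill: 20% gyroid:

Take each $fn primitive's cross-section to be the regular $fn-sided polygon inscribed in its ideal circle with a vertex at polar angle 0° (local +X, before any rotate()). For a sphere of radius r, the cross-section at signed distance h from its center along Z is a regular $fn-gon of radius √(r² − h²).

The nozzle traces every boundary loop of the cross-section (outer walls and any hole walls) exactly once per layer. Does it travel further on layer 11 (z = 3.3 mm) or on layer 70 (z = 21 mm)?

Layer 11 (z = 3.3): the r=3 sphere slices to a regular 12-gon of circumradius 2.985 (√(r²−h²) with h=0.3 from center) (perimeter = 2·12·2.985·sin(180°/12) = 18.54 mm); the r=10 cylinder at (0.5, 10.5) contributes a regular 12-gon of circumradius 10 (perimeter = 2·12·10.000·sin(180°/12) = 62.12 mm); Combining (union): the regions partially overlap (shared area 8.35 mm²), so the edge portions inside another operand are dropped and the merged outline is re-measured after clipping — boundary = 68.39 mm; the cylinder at (9, 0) is not intersected at this z (z outside [3.5, 26]); Merging all regions: only that combined region is present, so the union is just that shape — boundary = 68.39 mm. So its perimeter = 68.39 mm. Layer 70 (z = 21): the sphere is not intersected at this z (|z−center|=18.000 > r=3); the cylinder at (0.5, 10.5): section is a regular 12-gon, circumradius r=10 (perimeter = 2·12·10.000·sin(180°/12) = 62.12 mm); Combining (union): only the r=10 cylinder at (0.5, 10.5) is present, so the union is just that shape — boundary = 62.12 mm; the r=11.5 cylinder at (9, 0) gives a regular 12-gon of circumradius 11.5 (constant along its height) (perimeter = 2·12·11.500·sin(180°/12) = 71.43 mm); Combining (union): the regions partially overlap (shared area 83.59 mm²), so the edge portions inside another operand are dropped and the merged outline is re-measured after clipping — boundary = 96.61 mm. So its perimeter = 96.61 mm. Layer 70 is larger (96.61 vs 68.39 mm).

layer 70 (z = 21 mm)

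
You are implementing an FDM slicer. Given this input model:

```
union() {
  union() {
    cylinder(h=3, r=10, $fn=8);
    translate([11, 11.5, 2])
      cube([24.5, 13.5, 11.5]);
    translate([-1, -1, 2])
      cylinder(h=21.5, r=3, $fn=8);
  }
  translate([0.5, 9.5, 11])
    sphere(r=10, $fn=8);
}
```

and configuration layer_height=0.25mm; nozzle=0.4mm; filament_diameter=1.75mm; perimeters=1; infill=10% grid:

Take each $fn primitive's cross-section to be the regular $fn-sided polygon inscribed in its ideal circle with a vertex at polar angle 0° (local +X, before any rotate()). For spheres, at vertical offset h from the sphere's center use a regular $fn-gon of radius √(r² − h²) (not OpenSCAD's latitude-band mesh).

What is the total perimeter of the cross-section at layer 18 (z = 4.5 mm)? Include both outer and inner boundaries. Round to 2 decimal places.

At z = 4.5 mm: the cylinder is not intersected at this z (z outside [0, 3]); the cube at (11, 11.5) is present — its section is the full 24.5×13.5 rectangle (perimeter 76.00 mm); the r=3 cylinder at (-1, -1) gives a regular 8-gon of circumradius 3 (constant along its height) (perimeter = 2·8·3.000·sin(180°/8) = 18.37 mm); Combining (union): the 2 present regions are separate (no shared area or edge), so areas and boundary lengths simply add and each stays a separate island — boundary = 94.37 mm; the sphere at (0.5, 9.5): section is a regular 8-gon, circumradius = √(r²−h²) = √(10²−6.5²) = 7.599 (perimeter = 2·8·7.599·sin(180°/8) = 46.53 mm); Taking the union: the 2 present regions are separate (no shared area or edge), so areas and boundary lengths simply add and each stays a separate island — boundary = 140.90 mm. Overall, the cross-section has 3 separate islands. Total boundary length (outer) = 140.90 mm.

140.90 mm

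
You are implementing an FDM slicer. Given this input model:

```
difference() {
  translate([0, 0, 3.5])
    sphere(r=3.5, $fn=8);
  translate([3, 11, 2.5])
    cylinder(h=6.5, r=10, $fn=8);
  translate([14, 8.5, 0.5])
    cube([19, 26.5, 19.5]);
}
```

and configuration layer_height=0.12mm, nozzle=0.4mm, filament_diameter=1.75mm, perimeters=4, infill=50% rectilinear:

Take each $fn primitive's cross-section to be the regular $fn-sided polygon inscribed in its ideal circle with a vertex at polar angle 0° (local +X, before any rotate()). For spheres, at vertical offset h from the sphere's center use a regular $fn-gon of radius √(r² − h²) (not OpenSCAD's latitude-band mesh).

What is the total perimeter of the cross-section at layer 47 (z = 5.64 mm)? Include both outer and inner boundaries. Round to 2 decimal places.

16.55 mm

At z = 5.64 mm: the r=3.5 sphere slices to a regular 8-gon of circumradius 2.770 (√(r²−h²) with h=2.14 from center) (perimeter = 2·8·2.770·sin(180°/8) = 16.96 mm); the r=10 cylinder at (3, 11) gives a regular 8-gon of circumradius 10 (constant along its height) (perimeter = 2·8·10.000·sin(180°/8) = 61.23 mm); the 19×26.5 cube at (14, 8.5) contributes its full rectangle (perimeter 91.00 mm); After the difference (first − rest): starting from the r=3.5 sphere, the r=10 cylinder at (3, 11) partially overlaps it — only the 1.27 mm² overlap (of its 282.84 mm²) is removed, clipping the outline; the 19×26.5 cube at (14, 8.5) misses the remaining region (no effect) — boundary = 16.55 mm. Overall, the cross-section is a single solid region. Total boundary length (outer) = 16.55 mm.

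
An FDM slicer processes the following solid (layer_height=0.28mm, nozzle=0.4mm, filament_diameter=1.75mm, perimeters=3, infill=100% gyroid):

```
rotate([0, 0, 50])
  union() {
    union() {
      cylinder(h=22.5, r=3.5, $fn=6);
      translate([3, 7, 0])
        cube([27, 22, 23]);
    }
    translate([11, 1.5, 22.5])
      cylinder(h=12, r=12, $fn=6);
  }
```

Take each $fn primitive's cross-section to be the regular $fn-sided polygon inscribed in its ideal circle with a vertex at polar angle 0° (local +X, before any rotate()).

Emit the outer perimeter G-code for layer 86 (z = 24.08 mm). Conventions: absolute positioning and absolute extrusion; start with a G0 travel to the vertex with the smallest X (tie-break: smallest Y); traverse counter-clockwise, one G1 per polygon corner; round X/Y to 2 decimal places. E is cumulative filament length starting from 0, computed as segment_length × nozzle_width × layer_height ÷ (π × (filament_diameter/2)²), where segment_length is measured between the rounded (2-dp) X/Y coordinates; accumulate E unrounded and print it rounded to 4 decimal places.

At z = 24.08 mm: the cylinder does not reach this height (z outside [0, 22.5]); the cube at (3, 7) is absent (z outside [0, 23]); Merging all regions: nothing is present at this height; the r=12 cylinder at (11, 1.5) contributes a regular 6-gon of circumradius 12; Merging all regions: only the r=12 cylinder at (11, 1.5) is present, so the union is just that shape — 1 connected region; (whole slice rotated 50° about Z — lengths, areas and connectivity unchanged). The outline is a single polygon with 6 vertices. Extrusion per mm of travel: 0.4 × 0.28 / (π × 0.875²) = 0.046564. Accumulating E over each segment gives final E = 3.3530.

G0 X-5.90 Y11.47 Z24.08
G1 X-1.79 Y0.20 E0.5586
G1 X10.03 Y-1.89 E1.1175
G1 X17.74 Y7.31 E1.6764
G1 X13.64 Y18.58 E2.2349
G1 X1.82 Y20.67 E2.7938
G1 X-5.90 Y11.47 E3.3530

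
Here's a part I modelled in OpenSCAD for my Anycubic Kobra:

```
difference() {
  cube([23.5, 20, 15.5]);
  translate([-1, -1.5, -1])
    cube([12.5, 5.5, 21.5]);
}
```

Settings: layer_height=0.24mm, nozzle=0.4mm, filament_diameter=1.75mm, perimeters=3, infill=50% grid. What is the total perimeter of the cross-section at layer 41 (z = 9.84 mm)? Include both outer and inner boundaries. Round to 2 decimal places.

At z = 9.84 mm: the cube (footprint 23.5×20) is included at this height (perimeter 87.00 mm); the cube at (-1, -1.5) is present — its section is the full 12.5×5.5 rectangle (perimeter 36.00 mm); Subtracting the remaining from the first: starting from the 23.5×20 cube, the 12.5×5.5 cube at (-1, -1.5) partially overlaps it — only the 46.00 mm² overlap (of its 68.75 mm²) is removed, clipping the outline — boundary = 87.00 mm. Overall, the cross-section is a single solid region. Total boundary length (outer) = 87.00 mm.

87.00 mm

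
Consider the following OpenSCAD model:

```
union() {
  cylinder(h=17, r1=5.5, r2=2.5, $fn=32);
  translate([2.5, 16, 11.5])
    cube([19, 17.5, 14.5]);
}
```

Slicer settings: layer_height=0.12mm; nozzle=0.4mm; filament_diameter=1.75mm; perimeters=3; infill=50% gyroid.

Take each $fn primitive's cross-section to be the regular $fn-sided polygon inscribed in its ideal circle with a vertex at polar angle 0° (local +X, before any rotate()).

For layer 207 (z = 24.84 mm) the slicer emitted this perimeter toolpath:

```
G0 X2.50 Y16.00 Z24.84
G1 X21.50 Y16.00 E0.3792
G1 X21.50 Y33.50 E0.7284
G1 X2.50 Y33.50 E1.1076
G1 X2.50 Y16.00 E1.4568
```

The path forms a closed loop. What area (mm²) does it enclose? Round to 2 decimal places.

Apply the shoelace formula to the sequence of (X, Y) vertices; enclosed area = 332.50 mm².

332.50 mm²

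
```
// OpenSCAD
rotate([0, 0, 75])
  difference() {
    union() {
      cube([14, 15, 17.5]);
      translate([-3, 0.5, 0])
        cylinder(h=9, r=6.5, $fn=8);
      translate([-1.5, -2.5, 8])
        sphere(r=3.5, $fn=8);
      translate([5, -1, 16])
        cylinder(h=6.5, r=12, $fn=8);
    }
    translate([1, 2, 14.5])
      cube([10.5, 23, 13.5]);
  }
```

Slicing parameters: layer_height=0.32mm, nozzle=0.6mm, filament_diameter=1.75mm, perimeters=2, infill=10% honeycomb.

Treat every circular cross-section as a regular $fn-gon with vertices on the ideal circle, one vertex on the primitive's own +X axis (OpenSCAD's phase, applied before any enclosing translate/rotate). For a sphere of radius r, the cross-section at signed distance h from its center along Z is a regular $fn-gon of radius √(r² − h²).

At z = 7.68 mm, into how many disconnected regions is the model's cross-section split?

1

At z = 7.68 mm: the cube is present — its section is the full 14×15 rectangle; the r=6.5 cylinder at (-3, 0.5) contributes a regular 8-gon of circumradius 6.5; the r=3.5 sphere at (-1.5, -2.5) slices to a regular 8-gon of circumradius 3.485 (√(r²−h²) with h=0.32 from center); the cylinder at (5, -1) is absent (z outside [16, 22.5]); Taking the union: the regions partially overlap (shared area 46.49 mm²), so overlapping operands fuse into one piece — 1 connected region; the cube at (1, 2) is not intersected at this z (z outside [14.5, 28]); After the difference (first − rest): none of the subtracted shapes is present at this height, so that combined region is unchanged — 1 connected region; (whole slice rotated 75° about Z — lengths, areas and connectivity unchanged). The result has 1 disconnected region.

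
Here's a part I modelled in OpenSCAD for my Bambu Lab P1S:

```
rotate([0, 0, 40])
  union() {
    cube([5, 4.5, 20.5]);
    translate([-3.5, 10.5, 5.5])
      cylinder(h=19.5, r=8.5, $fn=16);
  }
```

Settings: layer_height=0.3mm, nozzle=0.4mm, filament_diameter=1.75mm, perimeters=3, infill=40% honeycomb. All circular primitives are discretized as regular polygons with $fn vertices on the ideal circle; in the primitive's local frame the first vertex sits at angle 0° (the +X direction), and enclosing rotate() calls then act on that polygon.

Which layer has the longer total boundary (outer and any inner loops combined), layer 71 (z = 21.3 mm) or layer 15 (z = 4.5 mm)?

layer 71 (z = 21.3 mm)

Layer 71 (z = 21.3): the cube is not intersected at this z (z outside [0, 20.5]); the cylinder at (-3.5, 10.5): section is a regular 16-gon, circumradius r=8.5 (perimeter = 2·16·8.500·sin(180°/16) = 53.06 mm); Combining (union): only the r=8.5 cylinder at (-3.5, 10.5) is present, so the union is just that shape — boundary = 53.06 mm; (rotated 40° about Z; rotation is an isometry so areas/perimeters/island counts are preserved). So its perimeter = 53.06 mm. Layer 15 (z = 4.5): the cube is present — its section is the full 5×4.5 rectangle (perimeter 19.00 mm); the cylinder at (-3.5, 10.5) is absent (z outside [5.5, 25]); Combining (union): only the 5×4.5 cube is present, so the union is just that shape — boundary = 19.00 mm; (rotated 40° about Z; rotation is an isometry so areas/perimeters/island counts are preserved). So its perimeter = 19.00 mm. Layer 71 is larger (53.06 vs 19.00 mm).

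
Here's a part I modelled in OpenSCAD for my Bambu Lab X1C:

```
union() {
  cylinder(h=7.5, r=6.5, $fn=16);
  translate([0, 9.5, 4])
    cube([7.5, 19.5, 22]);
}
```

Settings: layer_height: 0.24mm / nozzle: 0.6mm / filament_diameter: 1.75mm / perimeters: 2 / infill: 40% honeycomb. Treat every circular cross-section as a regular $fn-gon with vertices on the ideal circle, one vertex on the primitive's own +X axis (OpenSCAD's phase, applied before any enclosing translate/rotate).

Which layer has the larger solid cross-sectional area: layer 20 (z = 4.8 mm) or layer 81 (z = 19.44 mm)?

layer 20 (z = 4.8 mm)

Layer 20 (z = 4.8): the r=6.5 cylinder gives a regular 16-gon of circumradius 6.5 (constant along its height) (area = (16/2)·6.500²·sin(360°/16) = 129.35 mm²); the 7.5×19.5 cube at (0, 9.5) contributes its full rectangle (area 146.25 mm²); Taking the union: the 2 present regions are separate (no shared area or edge), so areas and boundary lengths simply add and each stays a separate island — area = 275.60 mm². So its area = 275.60 mm². Layer 81 (z = 19.44): the cylinder is absent (z outside [0, 7.5]); the cube at (0, 9.5) (footprint 7.5×19.5) is included at this height (area 146.25 mm²); Combining (union): only the 7.5×19.5 cube at (0, 9.5) is present, so the union is just that shape — area = 146.25 mm². So its area = 146.25 mm². Layer 20 is larger (275.60 vs 146.25 mm²).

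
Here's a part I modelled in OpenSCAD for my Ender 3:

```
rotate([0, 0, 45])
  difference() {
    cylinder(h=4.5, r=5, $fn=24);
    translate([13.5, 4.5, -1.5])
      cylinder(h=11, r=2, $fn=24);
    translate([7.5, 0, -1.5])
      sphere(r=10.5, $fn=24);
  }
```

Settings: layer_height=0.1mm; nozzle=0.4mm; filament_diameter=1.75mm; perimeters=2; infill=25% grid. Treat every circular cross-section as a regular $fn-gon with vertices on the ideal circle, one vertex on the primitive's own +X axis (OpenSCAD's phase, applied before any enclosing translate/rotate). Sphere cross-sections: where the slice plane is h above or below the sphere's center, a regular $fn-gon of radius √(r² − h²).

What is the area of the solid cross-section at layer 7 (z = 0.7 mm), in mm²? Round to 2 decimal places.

At z = 0.7 mm: the r=5 cylinder contributes a regular 24-gon of circumradius 5 (area = (24/2)·5.000²·sin(360°/24) = 77.65 mm²); the r=2 cylinder at (13.5, 4.5) gives a regular 24-gon of circumradius 2 (constant along its height) (area = (24/2)·2.000²·sin(360°/24) = 12.42 mm²); the sphere at (7.5, 0): section is a regular 24-gon, circumradius = √(r²−h²) = √(10.5²−2.2²) = 10.267 (area = (24/2)·10.267²·sin(360°/24) = 327.39 mm²); After the difference (first − rest): starting from the r=5 cylinder (77.65 mm²), the r=2 cylinder at (13.5, 4.5) misses the remaining region (no effect); the r=10.5 sphere at (7.5, 0) partially overlaps it — only the 61.34 mm² overlap (of its 327.39 mm²) is removed, clipping the outline — area = 16.30 mm²; (rotated 45° about Z; rotation is an isometry so areas/perimeters/island counts are preserved). Overall, the cross-section is a single solid region. Net area = 16.30 mm².

16.30 mm²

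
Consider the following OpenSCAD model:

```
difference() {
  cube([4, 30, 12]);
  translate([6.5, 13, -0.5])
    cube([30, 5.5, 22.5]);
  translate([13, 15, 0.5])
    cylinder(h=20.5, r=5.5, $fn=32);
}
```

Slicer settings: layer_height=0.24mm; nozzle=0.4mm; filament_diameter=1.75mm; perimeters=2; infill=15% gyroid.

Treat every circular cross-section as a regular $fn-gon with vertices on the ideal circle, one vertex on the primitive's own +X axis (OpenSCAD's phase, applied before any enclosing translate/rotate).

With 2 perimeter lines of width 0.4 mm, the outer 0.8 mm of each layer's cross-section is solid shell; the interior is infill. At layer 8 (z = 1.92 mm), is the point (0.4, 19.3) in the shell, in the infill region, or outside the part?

At z = 1.92 mm: the 4×30 cube contributes its full rectangle; the cube at (6.5, 13) (footprint 30×5.5) is included at this height; the r=5.5 cylinder at (13, 15) gives a regular 32-gon of circumradius 5.5 (constant along its height); Subtracting the remaining from the first: starting from the 4×30 cube, the 30×5.5 cube at (6.5, 13) misses the remaining region (no effect); the r=5.5 cylinder at (13, 15) misses the remaining region (no effect) — 1 connected region. Overall, the cross-section is a single solid region. The nearest boundary edge runs (0.00, 0.00)→(0.00, 30.00); distance from the point to it = 0.40 mm. The point is inside the cross-section, 0.40 mm from the nearest boundary — within the 0.8 mm shell band (2 × 0.4).

shell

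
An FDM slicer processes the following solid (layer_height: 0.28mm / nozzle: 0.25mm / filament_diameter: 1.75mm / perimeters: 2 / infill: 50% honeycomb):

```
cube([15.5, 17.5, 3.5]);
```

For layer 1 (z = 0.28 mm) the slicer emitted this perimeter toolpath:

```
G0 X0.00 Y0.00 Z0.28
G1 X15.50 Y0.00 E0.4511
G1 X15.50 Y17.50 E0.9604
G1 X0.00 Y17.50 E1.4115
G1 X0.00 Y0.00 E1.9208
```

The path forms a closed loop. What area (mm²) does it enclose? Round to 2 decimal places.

Apply the shoelace formula to the sequence of (X, Y) vertices; enclosed area = 271.25 mm².

271.25 mm²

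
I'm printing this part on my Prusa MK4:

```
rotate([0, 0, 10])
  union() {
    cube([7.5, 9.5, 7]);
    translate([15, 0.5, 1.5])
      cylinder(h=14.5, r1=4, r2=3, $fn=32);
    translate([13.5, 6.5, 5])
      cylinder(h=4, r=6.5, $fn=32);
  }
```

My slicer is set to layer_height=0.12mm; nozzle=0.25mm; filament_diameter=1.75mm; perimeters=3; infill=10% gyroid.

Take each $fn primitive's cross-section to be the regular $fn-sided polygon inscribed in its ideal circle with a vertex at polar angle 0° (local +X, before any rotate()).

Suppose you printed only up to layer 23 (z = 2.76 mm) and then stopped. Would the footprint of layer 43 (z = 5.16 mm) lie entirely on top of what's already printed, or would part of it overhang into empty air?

Compare the two slices. At z = 2.76: the 7.5×9.5 cube contributes its full rectangle (area 71.25 mm²); the cone at (15, 0.5) (r1=4→r2=3) has section circumradius 3.913 here — a regular 32-gon (area = (32/2)·3.913²·sin(360°/32) = 47.80 mm²); the cylinder at (13.5, 6.5) does not reach this height (z outside [5, 9]); Taking the union: the 2 present regions are separate (no shared area or edge), so areas and boundary lengths simply add and each stays a separate island — area = 119.05 mm²; (rotated 10° about Z; rotation is an isometry so areas/perimeters/island counts are preserved). At z = 5.16: the cube is present — its section is the full 7.5×9.5 rectangle (area 71.25 mm²); the cone at (15, 0.5) contributes a regular 32-gon of circumradius 3.748 (interpolated between r1=4 and r2=3 at t=0.252) (area = (32/2)·3.748²·sin(360°/32) = 43.84 mm²); the r=6.5 cylinder at (13.5, 6.5) gives a regular 32-gon of circumradius 6.5 (constant along its height) (area = (32/2)·6.500²·sin(360°/32) = 131.88 mm²); Taking the union: the regions partially overlap — summed areas 246.97 mm² minus the doubly-counted overlap 22.91 mm² gives 224.05 mm² — area = 224.05 mm²; (rotated 10° about Z; rotation is an isometry so areas/perimeters/island counts are preserved). Checking containment: at z = 5.16 the cross-section extends beyond the z = 2.76 cross-section by about 107.28 mm².

part overhangs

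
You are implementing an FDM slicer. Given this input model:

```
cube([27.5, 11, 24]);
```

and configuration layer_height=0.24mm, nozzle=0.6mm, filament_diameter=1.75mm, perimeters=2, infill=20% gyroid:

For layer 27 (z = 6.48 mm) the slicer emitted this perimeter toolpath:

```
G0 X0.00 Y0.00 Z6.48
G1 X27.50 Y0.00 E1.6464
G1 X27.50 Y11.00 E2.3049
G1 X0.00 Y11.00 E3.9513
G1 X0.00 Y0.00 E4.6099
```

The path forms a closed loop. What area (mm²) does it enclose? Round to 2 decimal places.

302.50 mm²

Apply the shoelace formula to the sequence of (X, Y) vertices; enclosed area = 302.50 mm².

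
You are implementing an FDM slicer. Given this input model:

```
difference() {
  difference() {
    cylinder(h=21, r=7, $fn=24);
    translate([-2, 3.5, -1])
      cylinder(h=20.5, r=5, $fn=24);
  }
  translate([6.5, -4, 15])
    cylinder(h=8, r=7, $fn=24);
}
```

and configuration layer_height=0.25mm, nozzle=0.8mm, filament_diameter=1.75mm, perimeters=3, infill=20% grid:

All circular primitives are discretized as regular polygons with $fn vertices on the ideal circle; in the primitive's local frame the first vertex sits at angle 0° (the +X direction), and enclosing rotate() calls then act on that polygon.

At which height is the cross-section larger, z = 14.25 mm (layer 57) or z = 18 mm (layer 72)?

layer 57 (z = 14.25 mm)

Layer 57 (z = 14.25): the r=7 cylinder gives a regular 24-gon of circumradius 7 (constant along its height) (area = (24/2)·7.000²·sin(360°/24) = 152.19 mm²); the cylinder at (-2, 3.5): section is a regular 24-gon, circumradius r=5 (area = (24/2)·5.000²·sin(360°/24) = 77.65 mm²); Subtracting the remaining from the first: starting from the r=7 cylinder (152.19 mm²), the r=5 cylinder at (-2, 3.5) partially overlaps it — only the 61.44 mm² overlap (of its 77.65 mm²) is removed, clipping the outline — area = 90.75 mm²; the cylinder at (6.5, -4) is absent (z outside [15, 23]); Taking the first minus the rest: none of the subtracted shapes is present at this height, so the result so far is unchanged — area = 90.75 mm². So its area = 90.75 mm². Layer 72 (z = 18): the r=7 cylinder contributes a regular 24-gon of circumradius 7 (area = (24/2)·7.000²·sin(360°/24) = 152.19 mm²); the r=5 cylinder at (-2, 3.5) gives a regular 24-gon of circumradius 5 (constant along its height) (area = (24/2)·5.000²·sin(360°/24) = 77.65 mm²); After the difference (first − rest): starting from the r=7 cylinder (152.19 mm²), the r=5 cylinder at (-2, 3.5) partially overlaps it — only the 61.44 mm² overlap (of its 77.65 mm²) is removed, clipping the outline — area = 90.75 mm²; the r=7 cylinder at (6.5, -4) contributes a regular 24-gon of circumradius 7 (area = (24/2)·7.000²·sin(360°/24) = 152.19 mm²); Taking the first minus the rest: starting from the result so far (90.75 mm²), the r=7 cylinder at (6.5, -4) partially overlaps it — only the 50.05 mm² overlap (of its 152.19 mm²) is removed, clipping the outline — area = 40.69 mm². So its area = 40.69 mm². Layer 57 is larger (90.75 vs 40.69 mm²).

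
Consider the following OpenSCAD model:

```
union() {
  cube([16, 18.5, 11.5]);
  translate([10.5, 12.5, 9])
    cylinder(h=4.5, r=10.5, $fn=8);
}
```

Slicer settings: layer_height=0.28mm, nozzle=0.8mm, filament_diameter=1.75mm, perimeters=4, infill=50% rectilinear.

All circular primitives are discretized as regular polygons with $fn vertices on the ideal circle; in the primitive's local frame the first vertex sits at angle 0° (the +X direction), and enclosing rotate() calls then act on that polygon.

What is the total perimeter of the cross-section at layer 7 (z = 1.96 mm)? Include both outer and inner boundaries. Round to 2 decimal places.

At z = 1.96 mm: the 16×18.5 cube contributes its full rectangle (perimeter 69.00 mm); the cylinder at (10.5, 12.5) is absent (z outside [9, 13.5]); Merging all regions: only the 16×18.5 cube is present, so the union is just that shape — boundary = 69.00 mm. Overall, the cross-section is a single solid region. Total boundary length (outer) = 69.00 mm.

69.00 mm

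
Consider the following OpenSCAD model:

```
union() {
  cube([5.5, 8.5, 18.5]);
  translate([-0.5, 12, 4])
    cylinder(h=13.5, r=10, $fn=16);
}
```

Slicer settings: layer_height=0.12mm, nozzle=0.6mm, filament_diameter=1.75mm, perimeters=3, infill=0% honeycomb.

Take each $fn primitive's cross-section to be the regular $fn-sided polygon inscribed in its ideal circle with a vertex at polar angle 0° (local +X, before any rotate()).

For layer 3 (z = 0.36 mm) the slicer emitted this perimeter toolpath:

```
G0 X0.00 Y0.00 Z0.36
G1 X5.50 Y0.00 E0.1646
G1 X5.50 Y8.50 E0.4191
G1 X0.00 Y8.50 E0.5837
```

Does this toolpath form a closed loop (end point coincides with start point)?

no

Start point (G0): (0.00, 0.00). End point (last G1): the path does not return to the start — open.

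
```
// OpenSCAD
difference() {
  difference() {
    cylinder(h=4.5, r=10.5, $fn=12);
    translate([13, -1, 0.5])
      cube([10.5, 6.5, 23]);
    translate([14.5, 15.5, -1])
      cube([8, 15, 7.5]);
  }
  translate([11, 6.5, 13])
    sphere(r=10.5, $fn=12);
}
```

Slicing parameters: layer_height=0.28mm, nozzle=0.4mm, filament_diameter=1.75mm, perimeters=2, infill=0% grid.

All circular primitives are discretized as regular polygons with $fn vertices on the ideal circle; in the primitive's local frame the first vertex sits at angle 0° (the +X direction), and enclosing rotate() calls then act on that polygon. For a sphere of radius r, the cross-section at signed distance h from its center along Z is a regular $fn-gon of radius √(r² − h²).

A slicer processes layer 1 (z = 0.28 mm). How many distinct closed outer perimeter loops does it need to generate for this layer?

1

At z = 0.28 mm: the r=10.5 cylinder contributes a regular 12-gon of circumradius 10.5; the cube at (13, -1) is not intersected at this z (z outside [0.5, 23.5]); the cube at (14.5, 15.5) (footprint 8×15) is included at this height; Subtracting the remaining from the first: starting from the r=10.5 cylinder, the 8×15 cube at (14.5, 15.5) misses the remaining region (no effect) — 1 connected region; the sphere at (11, 6.5) is absent (|z−center|=12.720 > r=10.5); Subtracting the remaining from the first: none of the subtracted shapes is present at this height, so that combined region is unchanged — 1 connected region. The result has 1 disconnected region.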